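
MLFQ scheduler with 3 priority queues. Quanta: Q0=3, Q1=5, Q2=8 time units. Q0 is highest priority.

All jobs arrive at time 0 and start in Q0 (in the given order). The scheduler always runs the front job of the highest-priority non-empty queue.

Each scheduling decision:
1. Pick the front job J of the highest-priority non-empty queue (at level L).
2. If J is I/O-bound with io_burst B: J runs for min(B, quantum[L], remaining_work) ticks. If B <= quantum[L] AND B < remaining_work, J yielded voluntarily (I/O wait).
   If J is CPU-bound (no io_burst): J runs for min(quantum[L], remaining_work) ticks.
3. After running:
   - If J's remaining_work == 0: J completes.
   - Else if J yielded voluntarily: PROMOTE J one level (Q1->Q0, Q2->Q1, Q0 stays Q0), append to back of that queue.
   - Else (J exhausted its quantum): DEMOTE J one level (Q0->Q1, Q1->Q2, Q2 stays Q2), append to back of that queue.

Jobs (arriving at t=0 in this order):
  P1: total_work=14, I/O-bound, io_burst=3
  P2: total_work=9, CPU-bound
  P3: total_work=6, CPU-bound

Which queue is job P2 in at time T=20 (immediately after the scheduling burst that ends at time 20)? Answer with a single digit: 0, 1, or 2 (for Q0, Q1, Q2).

Answer: 1

Derivation:
t=0-3: P1@Q0 runs 3, rem=11, I/O yield, promote→Q0. Q0=[P2,P3,P1] Q1=[] Q2=[]
t=3-6: P2@Q0 runs 3, rem=6, quantum used, demote→Q1. Q0=[P3,P1] Q1=[P2] Q2=[]
t=6-9: P3@Q0 runs 3, rem=3, quantum used, demote→Q1. Q0=[P1] Q1=[P2,P3] Q2=[]
t=9-12: P1@Q0 runs 3, rem=8, I/O yield, promote→Q0. Q0=[P1] Q1=[P2,P3] Q2=[]
t=12-15: P1@Q0 runs 3, rem=5, I/O yield, promote→Q0. Q0=[P1] Q1=[P2,P3] Q2=[]
t=15-18: P1@Q0 runs 3, rem=2, I/O yield, promote→Q0. Q0=[P1] Q1=[P2,P3] Q2=[]
t=18-20: P1@Q0 runs 2, rem=0, completes. Q0=[] Q1=[P2,P3] Q2=[]
t=20-25: P2@Q1 runs 5, rem=1, quantum used, demote→Q2. Q0=[] Q1=[P3] Q2=[P2]
t=25-28: P3@Q1 runs 3, rem=0, completes. Q0=[] Q1=[] Q2=[P2]
t=28-29: P2@Q2 runs 1, rem=0, completes. Q0=[] Q1=[] Q2=[]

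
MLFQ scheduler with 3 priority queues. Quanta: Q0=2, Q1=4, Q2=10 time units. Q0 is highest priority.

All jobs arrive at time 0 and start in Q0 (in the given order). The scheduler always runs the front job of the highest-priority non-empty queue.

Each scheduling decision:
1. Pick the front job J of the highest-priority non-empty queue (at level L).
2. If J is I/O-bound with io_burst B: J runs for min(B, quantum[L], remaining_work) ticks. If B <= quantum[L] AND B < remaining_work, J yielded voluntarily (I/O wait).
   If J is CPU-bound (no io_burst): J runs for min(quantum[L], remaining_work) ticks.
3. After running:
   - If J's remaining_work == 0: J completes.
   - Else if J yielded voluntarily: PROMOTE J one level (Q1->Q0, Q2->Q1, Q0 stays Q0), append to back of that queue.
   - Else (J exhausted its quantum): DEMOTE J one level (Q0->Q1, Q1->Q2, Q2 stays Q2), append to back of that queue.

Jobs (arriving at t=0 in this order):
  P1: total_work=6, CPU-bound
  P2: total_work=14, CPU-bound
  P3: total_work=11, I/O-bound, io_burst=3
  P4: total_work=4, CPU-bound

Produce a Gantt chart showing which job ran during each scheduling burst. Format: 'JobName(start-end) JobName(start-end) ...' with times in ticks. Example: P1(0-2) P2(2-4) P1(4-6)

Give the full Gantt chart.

Answer: P1(0-2) P2(2-4) P3(4-6) P4(6-8) P1(8-12) P2(12-16) P3(16-19) P3(19-21) P4(21-23) P3(23-26) P3(26-27) P2(27-35)

Derivation:
t=0-2: P1@Q0 runs 2, rem=4, quantum used, demote→Q1. Q0=[P2,P3,P4] Q1=[P1] Q2=[]
t=2-4: P2@Q0 runs 2, rem=12, quantum used, demote→Q1. Q0=[P3,P4] Q1=[P1,P2] Q2=[]
t=4-6: P3@Q0 runs 2, rem=9, quantum used, demote→Q1. Q0=[P4] Q1=[P1,P2,P3] Q2=[]
t=6-8: P4@Q0 runs 2, rem=2, quantum used, demote→Q1. Q0=[] Q1=[P1,P2,P3,P4] Q2=[]
t=8-12: P1@Q1 runs 4, rem=0, completes. Q0=[] Q1=[P2,P3,P4] Q2=[]
t=12-16: P2@Q1 runs 4, rem=8, quantum used, demote→Q2. Q0=[] Q1=[P3,P4] Q2=[P2]
t=16-19: P3@Q1 runs 3, rem=6, I/O yield, promote→Q0. Q0=[P3] Q1=[P4] Q2=[P2]
t=19-21: P3@Q0 runs 2, rem=4, quantum used, demote→Q1. Q0=[] Q1=[P4,P3] Q2=[P2]
t=21-23: P4@Q1 runs 2, rem=0, completes. Q0=[] Q1=[P3] Q2=[P2]
t=23-26: P3@Q1 runs 3, rem=1, I/O yield, promote→Q0. Q0=[P3] Q1=[] Q2=[P2]
t=26-27: P3@Q0 runs 1, rem=0, completes. Q0=[] Q1=[] Q2=[P2]
t=27-35: P2@Q2 runs 8, rem=0, completes. Q0=[] Q1=[] Q2=[]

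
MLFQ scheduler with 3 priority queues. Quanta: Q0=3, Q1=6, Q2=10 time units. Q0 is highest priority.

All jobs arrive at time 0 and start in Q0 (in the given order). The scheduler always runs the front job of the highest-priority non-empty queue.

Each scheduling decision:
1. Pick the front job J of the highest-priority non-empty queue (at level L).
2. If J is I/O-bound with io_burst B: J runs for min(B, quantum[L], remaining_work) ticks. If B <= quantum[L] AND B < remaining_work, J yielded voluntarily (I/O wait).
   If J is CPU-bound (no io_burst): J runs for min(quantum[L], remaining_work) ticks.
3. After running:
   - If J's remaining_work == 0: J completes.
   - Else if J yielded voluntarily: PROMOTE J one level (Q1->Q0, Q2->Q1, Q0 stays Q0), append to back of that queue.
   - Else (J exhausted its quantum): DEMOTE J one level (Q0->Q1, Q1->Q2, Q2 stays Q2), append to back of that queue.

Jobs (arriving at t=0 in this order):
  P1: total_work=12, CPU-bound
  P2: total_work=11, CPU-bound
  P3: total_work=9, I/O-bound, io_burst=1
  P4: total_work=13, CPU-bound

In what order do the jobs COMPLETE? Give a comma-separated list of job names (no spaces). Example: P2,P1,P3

t=0-3: P1@Q0 runs 3, rem=9, quantum used, demote→Q1. Q0=[P2,P3,P4] Q1=[P1] Q2=[]
t=3-6: P2@Q0 runs 3, rem=8, quantum used, demote→Q1. Q0=[P3,P4] Q1=[P1,P2] Q2=[]
t=6-7: P3@Q0 runs 1, rem=8, I/O yield, promote→Q0. Q0=[P4,P3] Q1=[P1,P2] Q2=[]
t=7-10: P4@Q0 runs 3, rem=10, quantum used, demote→Q1. Q0=[P3] Q1=[P1,P2,P4] Q2=[]
t=10-11: P3@Q0 runs 1, rem=7, I/O yield, promote→Q0. Q0=[P3] Q1=[P1,P2,P4] Q2=[]
t=11-12: P3@Q0 runs 1, rem=6, I/O yield, promote→Q0. Q0=[P3] Q1=[P1,P2,P4] Q2=[]
t=12-13: P3@Q0 runs 1, rem=5, I/O yield, promote→Q0. Q0=[P3] Q1=[P1,P2,P4] Q2=[]
t=13-14: P3@Q0 runs 1, rem=4, I/O yield, promote→Q0. Q0=[P3] Q1=[P1,P2,P4] Q2=[]
t=14-15: P3@Q0 runs 1, rem=3, I/O yield, promote→Q0. Q0=[P3] Q1=[P1,P2,P4] Q2=[]
t=15-16: P3@Q0 runs 1, rem=2, I/O yield, promote→Q0. Q0=[P3] Q1=[P1,P2,P4] Q2=[]
t=16-17: P3@Q0 runs 1, rem=1, I/O yield, promote→Q0. Q0=[P3] Q1=[P1,P2,P4] Q2=[]
t=17-18: P3@Q0 runs 1, rem=0, completes. Q0=[] Q1=[P1,P2,P4] Q2=[]
t=18-24: P1@Q1 runs 6, rem=3, quantum used, demote→Q2. Q0=[] Q1=[P2,P4] Q2=[P1]
t=24-30: P2@Q1 runs 6, rem=2, quantum used, demote→Q2. Q0=[] Q1=[P4] Q2=[P1,P2]
t=30-36: P4@Q1 runs 6, rem=4, quantum used, demote→Q2. Q0=[] Q1=[] Q2=[P1,P2,P4]
t=36-39: P1@Q2 runs 3, rem=0, completes. Q0=[] Q1=[] Q2=[P2,P4]
t=39-41: P2@Q2 runs 2, rem=0, completes. Q0=[] Q1=[] Q2=[P4]
t=41-45: P4@Q2 runs 4, rem=0, completes. Q0=[] Q1=[] Q2=[]

Answer: P3,P1,P2,P4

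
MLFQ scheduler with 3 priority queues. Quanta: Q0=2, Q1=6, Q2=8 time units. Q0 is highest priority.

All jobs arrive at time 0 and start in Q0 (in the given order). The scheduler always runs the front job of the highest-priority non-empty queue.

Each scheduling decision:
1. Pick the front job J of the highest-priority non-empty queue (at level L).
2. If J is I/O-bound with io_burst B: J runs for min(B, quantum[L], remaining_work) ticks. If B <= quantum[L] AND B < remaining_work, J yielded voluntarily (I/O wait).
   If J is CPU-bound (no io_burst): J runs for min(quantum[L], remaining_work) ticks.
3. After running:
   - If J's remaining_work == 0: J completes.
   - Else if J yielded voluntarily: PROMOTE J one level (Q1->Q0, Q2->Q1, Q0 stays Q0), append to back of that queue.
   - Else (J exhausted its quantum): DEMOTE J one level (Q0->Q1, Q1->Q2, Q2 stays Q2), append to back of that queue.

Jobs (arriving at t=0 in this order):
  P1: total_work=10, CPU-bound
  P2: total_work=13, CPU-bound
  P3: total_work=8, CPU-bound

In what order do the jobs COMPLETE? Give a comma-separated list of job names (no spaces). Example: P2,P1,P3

t=0-2: P1@Q0 runs 2, rem=8, quantum used, demote→Q1. Q0=[P2,P3] Q1=[P1] Q2=[]
t=2-4: P2@Q0 runs 2, rem=11, quantum used, demote→Q1. Q0=[P3] Q1=[P1,P2] Q2=[]
t=4-6: P3@Q0 runs 2, rem=6, quantum used, demote→Q1. Q0=[] Q1=[P1,P2,P3] Q2=[]
t=6-12: P1@Q1 runs 6, rem=2, quantum used, demote→Q2. Q0=[] Q1=[P2,P3] Q2=[P1]
t=12-18: P2@Q1 runs 6, rem=5, quantum used, demote→Q2. Q0=[] Q1=[P3] Q2=[P1,P2]
t=18-24: P3@Q1 runs 6, rem=0, completes. Q0=[] Q1=[] Q2=[P1,P2]
t=24-26: P1@Q2 runs 2, rem=0, completes. Q0=[] Q1=[] Q2=[P2]
t=26-31: P2@Q2 runs 5, rem=0, completes. Q0=[] Q1=[] Q2=[]

Answer: P3,P1,P2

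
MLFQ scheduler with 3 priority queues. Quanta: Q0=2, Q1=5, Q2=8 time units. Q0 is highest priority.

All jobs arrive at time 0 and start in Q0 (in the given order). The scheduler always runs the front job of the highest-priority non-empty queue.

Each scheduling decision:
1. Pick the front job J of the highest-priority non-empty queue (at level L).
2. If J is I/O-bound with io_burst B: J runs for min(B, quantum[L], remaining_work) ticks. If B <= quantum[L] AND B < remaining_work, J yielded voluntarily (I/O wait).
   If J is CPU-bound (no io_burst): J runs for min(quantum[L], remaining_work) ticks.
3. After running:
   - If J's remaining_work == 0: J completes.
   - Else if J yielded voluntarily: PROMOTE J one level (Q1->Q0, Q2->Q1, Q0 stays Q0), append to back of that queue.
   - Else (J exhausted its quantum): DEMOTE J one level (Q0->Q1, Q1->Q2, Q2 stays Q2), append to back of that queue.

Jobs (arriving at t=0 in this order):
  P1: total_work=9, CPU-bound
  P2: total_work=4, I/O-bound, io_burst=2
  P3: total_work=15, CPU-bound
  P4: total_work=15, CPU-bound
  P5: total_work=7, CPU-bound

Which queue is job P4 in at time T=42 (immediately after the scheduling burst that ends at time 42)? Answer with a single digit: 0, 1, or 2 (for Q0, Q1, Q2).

t=0-2: P1@Q0 runs 2, rem=7, quantum used, demote→Q1. Q0=[P2,P3,P4,P5] Q1=[P1] Q2=[]
t=2-4: P2@Q0 runs 2, rem=2, I/O yield, promote→Q0. Q0=[P3,P4,P5,P2] Q1=[P1] Q2=[]
t=4-6: P3@Q0 runs 2, rem=13, quantum used, demote→Q1. Q0=[P4,P5,P2] Q1=[P1,P3] Q2=[]
t=6-8: P4@Q0 runs 2, rem=13, quantum used, demote→Q1. Q0=[P5,P2] Q1=[P1,P3,P4] Q2=[]
t=8-10: P5@Q0 runs 2, rem=5, quantum used, demote→Q1. Q0=[P2] Q1=[P1,P3,P4,P5] Q2=[]
t=10-12: P2@Q0 runs 2, rem=0, completes. Q0=[] Q1=[P1,P3,P4,P5] Q2=[]
t=12-17: P1@Q1 runs 5, rem=2, quantum used, demote→Q2. Q0=[] Q1=[P3,P4,P5] Q2=[P1]
t=17-22: P3@Q1 runs 5, rem=8, quantum used, demote→Q2. Q0=[] Q1=[P4,P5] Q2=[P1,P3]
t=22-27: P4@Q1 runs 5, rem=8, quantum used, demote→Q2. Q0=[] Q1=[P5] Q2=[P1,P3,P4]
t=27-32: P5@Q1 runs 5, rem=0, completes. Q0=[] Q1=[] Q2=[P1,P3,P4]
t=32-34: P1@Q2 runs 2, rem=0, completes. Q0=[] Q1=[] Q2=[P3,P4]
t=34-42: P3@Q2 runs 8, rem=0, completes. Q0=[] Q1=[] Q2=[P4]
t=42-50: P4@Q2 runs 8, rem=0, completes. Q0=[] Q1=[] Q2=[]

Answer: 2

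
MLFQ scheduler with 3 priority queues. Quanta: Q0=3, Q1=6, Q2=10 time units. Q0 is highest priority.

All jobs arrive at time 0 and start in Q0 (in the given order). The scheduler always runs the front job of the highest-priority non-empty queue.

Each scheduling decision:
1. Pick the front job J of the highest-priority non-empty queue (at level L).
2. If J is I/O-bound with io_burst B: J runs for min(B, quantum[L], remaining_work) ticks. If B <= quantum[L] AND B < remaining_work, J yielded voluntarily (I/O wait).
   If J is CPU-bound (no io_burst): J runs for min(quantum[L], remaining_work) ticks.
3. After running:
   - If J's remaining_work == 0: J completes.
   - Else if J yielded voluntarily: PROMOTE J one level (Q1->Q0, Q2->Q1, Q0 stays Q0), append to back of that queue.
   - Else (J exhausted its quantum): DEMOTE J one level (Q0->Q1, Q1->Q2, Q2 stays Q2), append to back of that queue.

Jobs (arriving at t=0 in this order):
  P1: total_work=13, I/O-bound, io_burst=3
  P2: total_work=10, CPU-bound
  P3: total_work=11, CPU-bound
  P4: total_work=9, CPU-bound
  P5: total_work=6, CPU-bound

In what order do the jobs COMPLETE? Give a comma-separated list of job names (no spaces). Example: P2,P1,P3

t=0-3: P1@Q0 runs 3, rem=10, I/O yield, promote→Q0. Q0=[P2,P3,P4,P5,P1] Q1=[] Q2=[]
t=3-6: P2@Q0 runs 3, rem=7, quantum used, demote→Q1. Q0=[P3,P4,P5,P1] Q1=[P2] Q2=[]
t=6-9: P3@Q0 runs 3, rem=8, quantum used, demote→Q1. Q0=[P4,P5,P1] Q1=[P2,P3] Q2=[]
t=9-12: P4@Q0 runs 3, rem=6, quantum used, demote→Q1. Q0=[P5,P1] Q1=[P2,P3,P4] Q2=[]
t=12-15: P5@Q0 runs 3, rem=3, quantum used, demote→Q1. Q0=[P1] Q1=[P2,P3,P4,P5] Q2=[]
t=15-18: P1@Q0 runs 3, rem=7, I/O yield, promote→Q0. Q0=[P1] Q1=[P2,P3,P4,P5] Q2=[]
t=18-21: P1@Q0 runs 3, rem=4, I/O yield, promote→Q0. Q0=[P1] Q1=[P2,P3,P4,P5] Q2=[]
t=21-24: P1@Q0 runs 3, rem=1, I/O yield, promote→Q0. Q0=[P1] Q1=[P2,P3,P4,P5] Q2=[]
t=24-25: P1@Q0 runs 1, rem=0, completes. Q0=[] Q1=[P2,P3,P4,P5] Q2=[]
t=25-31: P2@Q1 runs 6, rem=1, quantum used, demote→Q2. Q0=[] Q1=[P3,P4,P5] Q2=[P2]
t=31-37: P3@Q1 runs 6, rem=2, quantum used, demote→Q2. Q0=[] Q1=[P4,P5] Q2=[P2,P3]
t=37-43: P4@Q1 runs 6, rem=0, completes. Q0=[] Q1=[P5] Q2=[P2,P3]
t=43-46: P5@Q1 runs 3, rem=0, completes. Q0=[] Q1=[] Q2=[P2,P3]
t=46-47: P2@Q2 runs 1, rem=0, completes. Q0=[] Q1=[] Q2=[P3]
t=47-49: P3@Q2 runs 2, rem=0, completes. Q0=[] Q1=[] Q2=[]

Answer: P1,P4,P5,P2,P3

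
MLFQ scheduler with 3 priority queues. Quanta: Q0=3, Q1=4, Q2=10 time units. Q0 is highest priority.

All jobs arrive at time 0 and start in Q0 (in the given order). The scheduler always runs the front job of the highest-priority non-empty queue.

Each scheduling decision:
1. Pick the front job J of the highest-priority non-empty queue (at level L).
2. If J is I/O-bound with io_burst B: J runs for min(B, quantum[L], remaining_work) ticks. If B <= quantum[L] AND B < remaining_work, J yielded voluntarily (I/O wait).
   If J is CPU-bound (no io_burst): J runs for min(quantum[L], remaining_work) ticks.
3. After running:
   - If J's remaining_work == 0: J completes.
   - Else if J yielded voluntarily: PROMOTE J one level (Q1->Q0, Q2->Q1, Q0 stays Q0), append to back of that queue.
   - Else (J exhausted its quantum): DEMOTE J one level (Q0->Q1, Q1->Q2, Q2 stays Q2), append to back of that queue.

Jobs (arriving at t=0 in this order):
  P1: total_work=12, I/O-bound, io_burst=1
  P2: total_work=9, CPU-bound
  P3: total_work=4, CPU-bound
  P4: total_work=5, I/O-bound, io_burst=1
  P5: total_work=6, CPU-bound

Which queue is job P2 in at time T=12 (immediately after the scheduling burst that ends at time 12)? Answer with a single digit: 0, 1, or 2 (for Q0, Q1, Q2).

t=0-1: P1@Q0 runs 1, rem=11, I/O yield, promote→Q0. Q0=[P2,P3,P4,P5,P1] Q1=[] Q2=[]
t=1-4: P2@Q0 runs 3, rem=6, quantum used, demote→Q1. Q0=[P3,P4,P5,P1] Q1=[P2] Q2=[]
t=4-7: P3@Q0 runs 3, rem=1, quantum used, demote→Q1. Q0=[P4,P5,P1] Q1=[P2,P3] Q2=[]
t=7-8: P4@Q0 runs 1, rem=4, I/O yield, promote→Q0. Q0=[P5,P1,P4] Q1=[P2,P3] Q2=[]
t=8-11: P5@Q0 runs 3, rem=3, quantum used, demote→Q1. Q0=[P1,P4] Q1=[P2,P3,P5] Q2=[]
t=11-12: P1@Q0 runs 1, rem=10, I/O yield, promote→Q0. Q0=[P4,P1] Q1=[P2,P3,P5] Q2=[]
t=12-13: P4@Q0 runs 1, rem=3, I/O yield, promote→Q0. Q0=[P1,P4] Q1=[P2,P3,P5] Q2=[]
t=13-14: P1@Q0 runs 1, rem=9, I/O yield, promote→Q0. Q0=[P4,P1] Q1=[P2,P3,P5] Q2=[]
t=14-15: P4@Q0 runs 1, rem=2, I/O yield, promote→Q0. Q0=[P1,P4] Q1=[P2,P3,P5] Q2=[]
t=15-16: P1@Q0 runs 1, rem=8, I/O yield, promote→Q0. Q0=[P4,P1] Q1=[P2,P3,P5] Q2=[]
t=16-17: P4@Q0 runs 1, rem=1, I/O yield, promote→Q0. Q0=[P1,P4] Q1=[P2,P3,P5] Q2=[]
t=17-18: P1@Q0 runs 1, rem=7, I/O yield, promote→Q0. Q0=[P4,P1] Q1=[P2,P3,P5] Q2=[]
t=18-19: P4@Q0 runs 1, rem=0, completes. Q0=[P1] Q1=[P2,P3,P5] Q2=[]
t=19-20: P1@Q0 runs 1, rem=6, I/O yield, promote→Q0. Q0=[P1] Q1=[P2,P3,P5] Q2=[]
t=20-21: P1@Q0 runs 1, rem=5, I/O yield, promote→Q0. Q0=[P1] Q1=[P2,P3,P5] Q2=[]
t=21-22: P1@Q0 runs 1, rem=4, I/O yield, promote→Q0. Q0=[P1] Q1=[P2,P3,P5] Q2=[]
t=22-23: P1@Q0 runs 1, rem=3, I/O yield, promote→Q0. Q0=[P1] Q1=[P2,P3,P5] Q2=[]
t=23-24: P1@Q0 runs 1, rem=2, I/O yield, promote→Q0. Q0=[P1] Q1=[P2,P3,P5] Q2=[]
t=24-25: P1@Q0 runs 1, rem=1, I/O yield, promote→Q0. Q0=[P1] Q1=[P2,P3,P5] Q2=[]
t=25-26: P1@Q0 runs 1, rem=0, completes. Q0=[] Q1=[P2,P3,P5] Q2=[]
t=26-30: P2@Q1 runs 4, rem=2, quantum used, demote→Q2. Q0=[] Q1=[P3,P5] Q2=[P2]
t=30-31: P3@Q1 runs 1, rem=0, completes. Q0=[] Q1=[P5] Q2=[P2]
t=31-34: P5@Q1 runs 3, rem=0, completes. Q0=[] Q1=[] Q2=[P2]
t=34-36: P2@Q2 runs 2, rem=0, completes. Q0=[] Q1=[] Q2=[]

Answer: 1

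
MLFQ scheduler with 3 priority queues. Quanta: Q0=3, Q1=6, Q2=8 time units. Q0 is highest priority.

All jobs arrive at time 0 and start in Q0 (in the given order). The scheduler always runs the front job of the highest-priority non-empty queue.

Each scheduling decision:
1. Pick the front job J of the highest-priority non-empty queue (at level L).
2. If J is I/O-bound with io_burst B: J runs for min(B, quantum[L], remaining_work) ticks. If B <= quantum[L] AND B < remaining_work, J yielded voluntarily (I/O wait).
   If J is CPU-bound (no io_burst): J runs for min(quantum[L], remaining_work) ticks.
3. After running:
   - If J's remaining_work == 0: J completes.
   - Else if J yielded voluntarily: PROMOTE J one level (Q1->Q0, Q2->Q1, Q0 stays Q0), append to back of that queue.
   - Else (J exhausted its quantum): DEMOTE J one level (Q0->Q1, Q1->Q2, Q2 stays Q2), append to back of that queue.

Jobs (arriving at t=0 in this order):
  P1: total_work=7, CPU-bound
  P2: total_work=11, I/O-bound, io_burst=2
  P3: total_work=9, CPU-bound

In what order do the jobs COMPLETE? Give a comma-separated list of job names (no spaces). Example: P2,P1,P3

t=0-3: P1@Q0 runs 3, rem=4, quantum used, demote→Q1. Q0=[P2,P3] Q1=[P1] Q2=[]
t=3-5: P2@Q0 runs 2, rem=9, I/O yield, promote→Q0. Q0=[P3,P2] Q1=[P1] Q2=[]
t=5-8: P3@Q0 runs 3, rem=6, quantum used, demote→Q1. Q0=[P2] Q1=[P1,P3] Q2=[]
t=8-10: P2@Q0 runs 2, rem=7, I/O yield, promote→Q0. Q0=[P2] Q1=[P1,P3] Q2=[]
t=10-12: P2@Q0 runs 2, rem=5, I/O yield, promote→Q0. Q0=[P2] Q1=[P1,P3] Q2=[]
t=12-14: P2@Q0 runs 2, rem=3, I/O yield, promote→Q0. Q0=[P2] Q1=[P1,P3] Q2=[]
t=14-16: P2@Q0 runs 2, rem=1, I/O yield, promote→Q0. Q0=[P2] Q1=[P1,P3] Q2=[]
t=16-17: P2@Q0 runs 1, rem=0, completes. Q0=[] Q1=[P1,P3] Q2=[]
t=17-21: P1@Q1 runs 4, rem=0, completes. Q0=[] Q1=[P3] Q2=[]
t=21-27: P3@Q1 runs 6, rem=0, completes. Q0=[] Q1=[] Q2=[]

Answer: P2,P1,P3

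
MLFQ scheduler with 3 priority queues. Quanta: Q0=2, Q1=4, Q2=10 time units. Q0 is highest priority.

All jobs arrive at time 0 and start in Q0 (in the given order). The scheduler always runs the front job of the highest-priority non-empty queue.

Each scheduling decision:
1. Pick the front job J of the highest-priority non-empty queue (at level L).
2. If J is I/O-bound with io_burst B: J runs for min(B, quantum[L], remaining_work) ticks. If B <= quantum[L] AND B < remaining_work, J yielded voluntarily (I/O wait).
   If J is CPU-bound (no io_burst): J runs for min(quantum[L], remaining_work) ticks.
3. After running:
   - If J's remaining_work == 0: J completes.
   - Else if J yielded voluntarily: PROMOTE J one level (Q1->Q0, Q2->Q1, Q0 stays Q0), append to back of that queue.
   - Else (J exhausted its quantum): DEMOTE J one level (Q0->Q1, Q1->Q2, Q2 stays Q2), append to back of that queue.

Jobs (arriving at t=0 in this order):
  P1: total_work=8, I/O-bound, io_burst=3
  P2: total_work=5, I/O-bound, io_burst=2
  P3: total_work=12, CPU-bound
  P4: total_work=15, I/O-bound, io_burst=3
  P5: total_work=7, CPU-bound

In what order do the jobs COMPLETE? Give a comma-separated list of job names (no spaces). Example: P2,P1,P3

Answer: P2,P1,P4,P3,P5

Derivation:
t=0-2: P1@Q0 runs 2, rem=6, quantum used, demote→Q1. Q0=[P2,P3,P4,P5] Q1=[P1] Q2=[]
t=2-4: P2@Q0 runs 2, rem=3, I/O yield, promote→Q0. Q0=[P3,P4,P5,P2] Q1=[P1] Q2=[]
t=4-6: P3@Q0 runs 2, rem=10, quantum used, demote→Q1. Q0=[P4,P5,P2] Q1=[P1,P3] Q2=[]
t=6-8: P4@Q0 runs 2, rem=13, quantum used, demote→Q1. Q0=[P5,P2] Q1=[P1,P3,P4] Q2=[]
t=8-10: P5@Q0 runs 2, rem=5, quantum used, demote→Q1. Q0=[P2] Q1=[P1,P3,P4,P5] Q2=[]
t=10-12: P2@Q0 runs 2, rem=1, I/O yield, promote→Q0. Q0=[P2] Q1=[P1,P3,P4,P5] Q2=[]
t=12-13: P2@Q0 runs 1, rem=0, completes. Q0=[] Q1=[P1,P3,P4,P5] Q2=[]
t=13-16: P1@Q1 runs 3, rem=3, I/O yield, promote→Q0. Q0=[P1] Q1=[P3,P4,P5] Q2=[]
t=16-18: P1@Q0 runs 2, rem=1, quantum used, demote→Q1. Q0=[] Q1=[P3,P4,P5,P1] Q2=[]
t=18-22: P3@Q1 runs 4, rem=6, quantum used, demote→Q2. Q0=[] Q1=[P4,P5,P1] Q2=[P3]
t=22-25: P4@Q1 runs 3, rem=10, I/O yield, promote→Q0. Q0=[P4] Q1=[P5,P1] Q2=[P3]
t=25-27: P4@Q0 runs 2, rem=8, quantum used, demote→Q1. Q0=[] Q1=[P5,P1,P4] Q2=[P3]
t=27-31: P5@Q1 runs 4, rem=1, quantum used, demote→Q2. Q0=[] Q1=[P1,P4] Q2=[P3,P5]
t=31-32: P1@Q1 runs 1, rem=0, completes. Q0=[] Q1=[P4] Q2=[P3,P5]
t=32-35: P4@Q1 runs 3, rem=5, I/O yield, promote→Q0. Q0=[P4] Q1=[] Q2=[P3,P5]
t=35-37: P4@Q0 runs 2, rem=3, quantum used, demote→Q1. Q0=[] Q1=[P4] Q2=[P3,P5]
t=37-40: P4@Q1 runs 3, rem=0, completes. Q0=[] Q1=[] Q2=[P3,P5]
t=40-46: P3@Q2 runs 6, rem=0, completes. Q0=[] Q1=[] Q2=[P5]
t=46-47: P5@Q2 runs 1, rem=0, completes. Q0=[] Q1=[] Q2=[]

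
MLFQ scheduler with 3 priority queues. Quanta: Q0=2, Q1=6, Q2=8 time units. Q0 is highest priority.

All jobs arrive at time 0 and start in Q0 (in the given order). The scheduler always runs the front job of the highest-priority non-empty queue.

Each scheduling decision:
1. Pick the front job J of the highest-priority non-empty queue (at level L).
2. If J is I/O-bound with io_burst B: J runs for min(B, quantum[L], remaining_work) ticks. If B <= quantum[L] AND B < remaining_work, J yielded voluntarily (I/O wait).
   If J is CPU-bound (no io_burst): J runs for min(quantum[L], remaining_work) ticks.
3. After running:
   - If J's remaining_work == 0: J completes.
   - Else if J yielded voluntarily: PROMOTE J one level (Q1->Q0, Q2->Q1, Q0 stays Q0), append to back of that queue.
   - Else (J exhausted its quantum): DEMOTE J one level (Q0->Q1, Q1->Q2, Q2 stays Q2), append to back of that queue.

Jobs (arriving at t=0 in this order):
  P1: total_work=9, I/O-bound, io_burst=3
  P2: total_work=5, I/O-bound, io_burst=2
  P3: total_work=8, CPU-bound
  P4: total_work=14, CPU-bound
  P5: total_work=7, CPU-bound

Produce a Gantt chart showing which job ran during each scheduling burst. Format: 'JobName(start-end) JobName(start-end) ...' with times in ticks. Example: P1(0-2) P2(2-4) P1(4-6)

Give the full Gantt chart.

Answer: P1(0-2) P2(2-4) P3(4-6) P4(6-8) P5(8-10) P2(10-12) P2(12-13) P1(13-16) P1(16-18) P3(18-24) P4(24-30) P5(30-35) P1(35-37) P4(37-43)

Derivation:
t=0-2: P1@Q0 runs 2, rem=7, quantum used, demote→Q1. Q0=[P2,P3,P4,P5] Q1=[P1] Q2=[]
t=2-4: P2@Q0 runs 2, rem=3, I/O yield, promote→Q0. Q0=[P3,P4,P5,P2] Q1=[P1] Q2=[]
t=4-6: P3@Q0 runs 2, rem=6, quantum used, demote→Q1. Q0=[P4,P5,P2] Q1=[P1,P3] Q2=[]
t=6-8: P4@Q0 runs 2, rem=12, quantum used, demote→Q1. Q0=[P5,P2] Q1=[P1,P3,P4] Q2=[]
t=8-10: P5@Q0 runs 2, rem=5, quantum used, demote→Q1. Q0=[P2] Q1=[P1,P3,P4,P5] Q2=[]
t=10-12: P2@Q0 runs 2, rem=1, I/O yield, promote→Q0. Q0=[P2] Q1=[P1,P3,P4,P5] Q2=[]
t=12-13: P2@Q0 runs 1, rem=0, completes. Q0=[] Q1=[P1,P3,P4,P5] Q2=[]
t=13-16: P1@Q1 runs 3, rem=4, I/O yield, promote→Q0. Q0=[P1] Q1=[P3,P4,P5] Q2=[]
t=16-18: P1@Q0 runs 2, rem=2, quantum used, demote→Q1. Q0=[] Q1=[P3,P4,P5,P1] Q2=[]
t=18-24: P3@Q1 runs 6, rem=0, completes. Q0=[] Q1=[P4,P5,P1] Q2=[]
t=24-30: P4@Q1 runs 6, rem=6, quantum used, demote→Q2. Q0=[] Q1=[P5,P1] Q2=[P4]
t=30-35: P5@Q1 runs 5, rem=0, completes. Q0=[] Q1=[P1] Q2=[P4]
t=35-37: P1@Q1 runs 2, rem=0, completes. Q0=[] Q1=[] Q2=[P4]
t=37-43: P4@Q2 runs 6, rem=0, completes. Q0=[] Q1=[] Q2=[]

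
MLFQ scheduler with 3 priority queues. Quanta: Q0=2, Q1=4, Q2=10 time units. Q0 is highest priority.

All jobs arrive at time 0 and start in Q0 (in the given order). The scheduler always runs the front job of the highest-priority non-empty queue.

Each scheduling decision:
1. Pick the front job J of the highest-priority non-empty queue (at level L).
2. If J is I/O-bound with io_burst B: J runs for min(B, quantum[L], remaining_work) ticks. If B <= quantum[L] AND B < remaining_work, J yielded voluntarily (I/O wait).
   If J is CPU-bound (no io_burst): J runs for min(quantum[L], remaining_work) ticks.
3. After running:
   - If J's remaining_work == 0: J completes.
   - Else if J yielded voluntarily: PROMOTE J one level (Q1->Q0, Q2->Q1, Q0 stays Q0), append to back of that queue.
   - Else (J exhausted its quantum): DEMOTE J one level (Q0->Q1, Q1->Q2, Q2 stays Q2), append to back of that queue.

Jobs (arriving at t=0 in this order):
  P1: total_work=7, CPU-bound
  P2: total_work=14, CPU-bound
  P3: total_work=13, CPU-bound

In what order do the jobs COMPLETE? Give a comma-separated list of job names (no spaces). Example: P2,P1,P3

t=0-2: P1@Q0 runs 2, rem=5, quantum used, demote→Q1. Q0=[P2,P3] Q1=[P1] Q2=[]
t=2-4: P2@Q0 runs 2, rem=12, quantum used, demote→Q1. Q0=[P3] Q1=[P1,P2] Q2=[]
t=4-6: P3@Q0 runs 2, rem=11, quantum used, demote→Q1. Q0=[] Q1=[P1,P2,P3] Q2=[]
t=6-10: P1@Q1 runs 4, rem=1, quantum used, demote→Q2. Q0=[] Q1=[P2,P3] Q2=[P1]
t=10-14: P2@Q1 runs 4, rem=8, quantum used, demote→Q2. Q0=[] Q1=[P3] Q2=[P1,P2]
t=14-18: P3@Q1 runs 4, rem=7, quantum used, demote→Q2. Q0=[] Q1=[] Q2=[P1,P2,P3]
t=18-19: P1@Q2 runs 1, rem=0, completes. Q0=[] Q1=[] Q2=[P2,P3]
t=19-27: P2@Q2 runs 8, rem=0, completes. Q0=[] Q1=[] Q2=[P3]
t=27-34: P3@Q2 runs 7, rem=0, completes. Q0=[] Q1=[] Q2=[]

Answer: P1,P2,P3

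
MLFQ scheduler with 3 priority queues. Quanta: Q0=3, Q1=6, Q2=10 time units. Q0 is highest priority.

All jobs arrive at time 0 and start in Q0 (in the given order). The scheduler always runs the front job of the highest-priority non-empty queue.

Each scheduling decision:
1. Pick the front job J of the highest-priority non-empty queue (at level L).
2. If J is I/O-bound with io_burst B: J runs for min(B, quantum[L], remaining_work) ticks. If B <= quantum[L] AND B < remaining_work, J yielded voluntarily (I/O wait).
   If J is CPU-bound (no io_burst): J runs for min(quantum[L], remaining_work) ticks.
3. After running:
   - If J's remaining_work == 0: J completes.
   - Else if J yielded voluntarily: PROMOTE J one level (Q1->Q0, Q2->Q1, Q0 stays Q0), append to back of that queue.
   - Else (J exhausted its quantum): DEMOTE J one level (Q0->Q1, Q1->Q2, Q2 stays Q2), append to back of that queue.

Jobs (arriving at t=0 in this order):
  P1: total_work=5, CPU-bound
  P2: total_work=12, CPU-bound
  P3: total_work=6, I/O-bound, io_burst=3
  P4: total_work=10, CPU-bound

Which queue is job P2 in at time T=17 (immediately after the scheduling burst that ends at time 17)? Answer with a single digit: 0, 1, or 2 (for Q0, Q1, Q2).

t=0-3: P1@Q0 runs 3, rem=2, quantum used, demote→Q1. Q0=[P2,P3,P4] Q1=[P1] Q2=[]
t=3-6: P2@Q0 runs 3, rem=9, quantum used, demote→Q1. Q0=[P3,P4] Q1=[P1,P2] Q2=[]
t=6-9: P3@Q0 runs 3, rem=3, I/O yield, promote→Q0. Q0=[P4,P3] Q1=[P1,P2] Q2=[]
t=9-12: P4@Q0 runs 3, rem=7, quantum used, demote→Q1. Q0=[P3] Q1=[P1,P2,P4] Q2=[]
t=12-15: P3@Q0 runs 3, rem=0, completes. Q0=[] Q1=[P1,P2,P4] Q2=[]
t=15-17: P1@Q1 runs 2, rem=0, completes. Q0=[] Q1=[P2,P4] Q2=[]
t=17-23: P2@Q1 runs 6, rem=3, quantum used, demote→Q2. Q0=[] Q1=[P4] Q2=[P2]
t=23-29: P4@Q1 runs 6, rem=1, quantum used, demote→Q2. Q0=[] Q1=[] Q2=[P2,P4]
t=29-32: P2@Q2 runs 3, rem=0, completes. Q0=[] Q1=[] Q2=[P4]
t=32-33: P4@Q2 runs 1, rem=0, completes. Q0=[] Q1=[] Q2=[]

Answer: 1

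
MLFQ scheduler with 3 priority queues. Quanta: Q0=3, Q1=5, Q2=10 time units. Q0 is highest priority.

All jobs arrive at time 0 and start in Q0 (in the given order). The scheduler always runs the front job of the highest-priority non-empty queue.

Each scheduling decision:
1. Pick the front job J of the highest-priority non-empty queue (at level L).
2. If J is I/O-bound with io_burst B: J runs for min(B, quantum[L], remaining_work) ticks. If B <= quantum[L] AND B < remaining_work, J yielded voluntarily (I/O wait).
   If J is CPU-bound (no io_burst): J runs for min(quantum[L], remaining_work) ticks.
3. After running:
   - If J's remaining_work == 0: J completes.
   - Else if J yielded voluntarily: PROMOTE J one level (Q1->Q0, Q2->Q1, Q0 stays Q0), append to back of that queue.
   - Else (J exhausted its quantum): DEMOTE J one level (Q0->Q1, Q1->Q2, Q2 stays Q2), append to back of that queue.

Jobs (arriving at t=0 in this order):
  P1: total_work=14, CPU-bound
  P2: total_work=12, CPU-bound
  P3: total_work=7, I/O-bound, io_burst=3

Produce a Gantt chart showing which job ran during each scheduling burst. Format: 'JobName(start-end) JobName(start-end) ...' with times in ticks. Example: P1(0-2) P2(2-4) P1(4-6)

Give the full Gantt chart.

Answer: P1(0-3) P2(3-6) P3(6-9) P3(9-12) P3(12-13) P1(13-18) P2(18-23) P1(23-29) P2(29-33)

Derivation:
t=0-3: P1@Q0 runs 3, rem=11, quantum used, demote→Q1. Q0=[P2,P3] Q1=[P1] Q2=[]
t=3-6: P2@Q0 runs 3, rem=9, quantum used, demote→Q1. Q0=[P3] Q1=[P1,P2] Q2=[]
t=6-9: P3@Q0 runs 3, rem=4, I/O yield, promote→Q0. Q0=[P3] Q1=[P1,P2] Q2=[]
t=9-12: P3@Q0 runs 3, rem=1, I/O yield, promote→Q0. Q0=[P3] Q1=[P1,P2] Q2=[]
t=12-13: P3@Q0 runs 1, rem=0, completes. Q0=[] Q1=[P1,P2] Q2=[]
t=13-18: P1@Q1 runs 5, rem=6, quantum used, demote→Q2. Q0=[] Q1=[P2] Q2=[P1]
t=18-23: P2@Q1 runs 5, rem=4, quantum used, demote→Q2. Q0=[] Q1=[] Q2=[P1,P2]
t=23-29: P1@Q2 runs 6, rem=0, completes. Q0=[] Q1=[] Q2=[P2]
t=29-33: P2@Q2 runs 4, rem=0, completes. Q0=[] Q1=[] Q2=[]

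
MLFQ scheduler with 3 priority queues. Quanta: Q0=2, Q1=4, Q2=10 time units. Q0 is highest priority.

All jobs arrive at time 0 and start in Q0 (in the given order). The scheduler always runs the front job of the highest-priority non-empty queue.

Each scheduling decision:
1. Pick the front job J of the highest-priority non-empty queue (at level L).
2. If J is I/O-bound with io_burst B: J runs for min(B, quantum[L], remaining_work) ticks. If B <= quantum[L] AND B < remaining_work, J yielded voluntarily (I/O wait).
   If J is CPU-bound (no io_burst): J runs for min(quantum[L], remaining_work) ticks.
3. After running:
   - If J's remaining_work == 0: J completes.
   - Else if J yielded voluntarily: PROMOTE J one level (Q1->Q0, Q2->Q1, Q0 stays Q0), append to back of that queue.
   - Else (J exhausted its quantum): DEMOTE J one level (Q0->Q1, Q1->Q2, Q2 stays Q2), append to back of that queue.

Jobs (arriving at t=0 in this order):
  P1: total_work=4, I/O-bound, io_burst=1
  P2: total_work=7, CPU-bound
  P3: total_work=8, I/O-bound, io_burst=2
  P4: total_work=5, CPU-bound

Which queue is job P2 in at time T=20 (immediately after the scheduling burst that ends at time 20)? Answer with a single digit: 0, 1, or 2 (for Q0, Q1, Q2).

t=0-1: P1@Q0 runs 1, rem=3, I/O yield, promote→Q0. Q0=[P2,P3,P4,P1] Q1=[] Q2=[]
t=1-3: P2@Q0 runs 2, rem=5, quantum used, demote→Q1. Q0=[P3,P4,P1] Q1=[P2] Q2=[]
t=3-5: P3@Q0 runs 2, rem=6, I/O yield, promote→Q0. Q0=[P4,P1,P3] Q1=[P2] Q2=[]
t=5-7: P4@Q0 runs 2, rem=3, quantum used, demote→Q1. Q0=[P1,P3] Q1=[P2,P4] Q2=[]
t=7-8: P1@Q0 runs 1, rem=2, I/O yield, promote→Q0. Q0=[P3,P1] Q1=[P2,P4] Q2=[]
t=8-10: P3@Q0 runs 2, rem=4, I/O yield, promote→Q0. Q0=[P1,P3] Q1=[P2,P4] Q2=[]
t=10-11: P1@Q0 runs 1, rem=1, I/O yield, promote→Q0. Q0=[P3,P1] Q1=[P2,P4] Q2=[]
t=11-13: P3@Q0 runs 2, rem=2, I/O yield, promote→Q0. Q0=[P1,P3] Q1=[P2,P4] Q2=[]
t=13-14: P1@Q0 runs 1, rem=0, completes. Q0=[P3] Q1=[P2,P4] Q2=[]
t=14-16: P3@Q0 runs 2, rem=0, completes. Q0=[] Q1=[P2,P4] Q2=[]
t=16-20: P2@Q1 runs 4, rem=1, quantum used, demote→Q2. Q0=[] Q1=[P4] Q2=[P2]
t=20-23: P4@Q1 runs 3, rem=0, completes. Q0=[] Q1=[] Q2=[P2]
t=23-24: P2@Q2 runs 1, rem=0, completes. Q0=[] Q1=[] Q2=[]

Answer: 2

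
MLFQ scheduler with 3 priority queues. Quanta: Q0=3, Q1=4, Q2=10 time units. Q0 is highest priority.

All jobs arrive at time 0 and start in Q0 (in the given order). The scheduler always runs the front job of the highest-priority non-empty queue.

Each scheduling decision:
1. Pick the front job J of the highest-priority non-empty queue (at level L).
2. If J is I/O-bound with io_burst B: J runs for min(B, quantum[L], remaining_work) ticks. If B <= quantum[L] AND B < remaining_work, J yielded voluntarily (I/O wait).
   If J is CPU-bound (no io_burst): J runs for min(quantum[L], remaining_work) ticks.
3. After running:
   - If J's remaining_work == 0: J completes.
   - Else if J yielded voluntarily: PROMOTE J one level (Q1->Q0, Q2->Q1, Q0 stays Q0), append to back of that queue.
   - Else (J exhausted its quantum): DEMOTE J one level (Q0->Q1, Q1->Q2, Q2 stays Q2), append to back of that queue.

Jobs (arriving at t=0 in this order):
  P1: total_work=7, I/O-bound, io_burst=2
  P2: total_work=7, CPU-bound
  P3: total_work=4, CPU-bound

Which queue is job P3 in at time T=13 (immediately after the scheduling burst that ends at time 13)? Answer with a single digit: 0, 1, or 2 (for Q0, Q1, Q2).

Answer: 1

Derivation:
t=0-2: P1@Q0 runs 2, rem=5, I/O yield, promote→Q0. Q0=[P2,P3,P1] Q1=[] Q2=[]
t=2-5: P2@Q0 runs 3, rem=4, quantum used, demote→Q1. Q0=[P3,P1] Q1=[P2] Q2=[]
t=5-8: P3@Q0 runs 3, rem=1, quantum used, demote→Q1. Q0=[P1] Q1=[P2,P3] Q2=[]
t=8-10: P1@Q0 runs 2, rem=3, I/O yield, promote→Q0. Q0=[P1] Q1=[P2,P3] Q2=[]
t=10-12: P1@Q0 runs 2, rem=1, I/O yield, promote→Q0. Q0=[P1] Q1=[P2,P3] Q2=[]
t=12-13: P1@Q0 runs 1, rem=0, completes. Q0=[] Q1=[P2,P3] Q2=[]
t=13-17: P2@Q1 runs 4, rem=0, completes. Q0=[] Q1=[P3] Q2=[]
t=17-18: P3@Q1 runs 1, rem=0, completes. Q0=[] Q1=[] Q2=[]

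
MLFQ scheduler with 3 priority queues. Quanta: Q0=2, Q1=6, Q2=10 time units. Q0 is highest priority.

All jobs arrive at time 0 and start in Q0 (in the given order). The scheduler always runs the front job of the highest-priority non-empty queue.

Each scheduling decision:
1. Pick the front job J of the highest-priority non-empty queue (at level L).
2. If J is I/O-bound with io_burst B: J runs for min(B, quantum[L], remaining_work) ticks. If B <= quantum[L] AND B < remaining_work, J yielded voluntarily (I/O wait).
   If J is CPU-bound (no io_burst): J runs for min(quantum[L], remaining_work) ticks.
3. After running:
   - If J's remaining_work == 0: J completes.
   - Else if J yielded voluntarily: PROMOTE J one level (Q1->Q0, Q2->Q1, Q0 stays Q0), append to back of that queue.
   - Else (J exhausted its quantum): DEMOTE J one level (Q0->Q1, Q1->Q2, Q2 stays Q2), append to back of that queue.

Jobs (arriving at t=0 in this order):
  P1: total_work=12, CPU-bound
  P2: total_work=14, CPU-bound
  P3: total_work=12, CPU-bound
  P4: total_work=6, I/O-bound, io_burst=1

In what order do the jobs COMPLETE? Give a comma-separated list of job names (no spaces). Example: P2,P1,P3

Answer: P4,P1,P2,P3

Derivation:
t=0-2: P1@Q0 runs 2, rem=10, quantum used, demote→Q1. Q0=[P2,P3,P4] Q1=[P1] Q2=[]
t=2-4: P2@Q0 runs 2, rem=12, quantum used, demote→Q1. Q0=[P3,P4] Q1=[P1,P2] Q2=[]
t=4-6: P3@Q0 runs 2, rem=10, quantum used, demote→Q1. Q0=[P4] Q1=[P1,P2,P3] Q2=[]
t=6-7: P4@Q0 runs 1, rem=5, I/O yield, promote→Q0. Q0=[P4] Q1=[P1,P2,P3] Q2=[]
t=7-8: P4@Q0 runs 1, rem=4, I/O yield, promote→Q0. Q0=[P4] Q1=[P1,P2,P3] Q2=[]
t=8-9: P4@Q0 runs 1, rem=3, I/O yield, promote→Q0. Q0=[P4] Q1=[P1,P2,P3] Q2=[]
t=9-10: P4@Q0 runs 1, rem=2, I/O yield, promote→Q0. Q0=[P4] Q1=[P1,P2,P3] Q2=[]
t=10-11: P4@Q0 runs 1, rem=1, I/O yield, promote→Q0. Q0=[P4] Q1=[P1,P2,P3] Q2=[]
t=11-12: P4@Q0 runs 1, rem=0, completes. Q0=[] Q1=[P1,P2,P3] Q2=[]
t=12-18: P1@Q1 runs 6, rem=4, quantum used, demote→Q2. Q0=[] Q1=[P2,P3] Q2=[P1]
t=18-24: P2@Q1 runs 6, rem=6, quantum used, demote→Q2. Q0=[] Q1=[P3] Q2=[P1,P2]
t=24-30: P3@Q1 runs 6, rem=4, quantum used, demote→Q2. Q0=[] Q1=[] Q2=[P1,P2,P3]
t=30-34: P1@Q2 runs 4, rem=0, completes. Q0=[] Q1=[] Q2=[P2,P3]
t=34-40: P2@Q2 runs 6, rem=0, completes. Q0=[] Q1=[] Q2=[P3]
t=40-44: P3@Q2 runs 4, rem=0, completes. Q0=[] Q1=[] Q2=[]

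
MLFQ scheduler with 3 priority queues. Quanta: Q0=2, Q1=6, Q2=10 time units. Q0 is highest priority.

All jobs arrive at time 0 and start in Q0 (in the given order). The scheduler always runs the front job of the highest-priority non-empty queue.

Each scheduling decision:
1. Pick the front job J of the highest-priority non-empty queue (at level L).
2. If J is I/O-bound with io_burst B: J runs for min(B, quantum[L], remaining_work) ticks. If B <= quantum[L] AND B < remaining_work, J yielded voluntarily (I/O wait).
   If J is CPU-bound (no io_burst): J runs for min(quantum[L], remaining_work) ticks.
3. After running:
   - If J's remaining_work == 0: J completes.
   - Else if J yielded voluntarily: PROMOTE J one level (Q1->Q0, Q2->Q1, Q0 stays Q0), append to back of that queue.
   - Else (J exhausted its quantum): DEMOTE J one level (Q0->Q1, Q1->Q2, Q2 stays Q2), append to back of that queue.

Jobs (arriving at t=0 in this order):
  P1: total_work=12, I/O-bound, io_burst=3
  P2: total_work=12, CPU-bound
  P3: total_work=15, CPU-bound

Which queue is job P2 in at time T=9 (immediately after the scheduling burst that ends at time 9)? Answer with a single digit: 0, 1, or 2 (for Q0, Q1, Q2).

Answer: 1

Derivation:
t=0-2: P1@Q0 runs 2, rem=10, quantum used, demote→Q1. Q0=[P2,P3] Q1=[P1] Q2=[]
t=2-4: P2@Q0 runs 2, rem=10, quantum used, demote→Q1. Q0=[P3] Q1=[P1,P2] Q2=[]
t=4-6: P3@Q0 runs 2, rem=13, quantum used, demote→Q1. Q0=[] Q1=[P1,P2,P3] Q2=[]
t=6-9: P1@Q1 runs 3, rem=7, I/O yield, promote→Q0. Q0=[P1] Q1=[P2,P3] Q2=[]
t=9-11: P1@Q0 runs 2, rem=5, quantum used, demote→Q1. Q0=[] Q1=[P2,P3,P1] Q2=[]
t=11-17: P2@Q1 runs 6, rem=4, quantum used, demote→Q2. Q0=[] Q1=[P3,P1] Q2=[P2]
t=17-23: P3@Q1 runs 6, rem=7, quantum used, demote→Q2. Q0=[] Q1=[P1] Q2=[P2,P3]
t=23-26: P1@Q1 runs 3, rem=2, I/O yield, promote→Q0. Q0=[P1] Q1=[] Q2=[P2,P3]
t=26-28: P1@Q0 runs 2, rem=0, completes. Q0=[] Q1=[] Q2=[P2,P3]
t=28-32: P2@Q2 runs 4, rem=0, completes. Q0=[] Q1=[] Q2=[P3]
t=32-39: P3@Q2 runs 7, rem=0, completes. Q0=[] Q1=[] Q2=[]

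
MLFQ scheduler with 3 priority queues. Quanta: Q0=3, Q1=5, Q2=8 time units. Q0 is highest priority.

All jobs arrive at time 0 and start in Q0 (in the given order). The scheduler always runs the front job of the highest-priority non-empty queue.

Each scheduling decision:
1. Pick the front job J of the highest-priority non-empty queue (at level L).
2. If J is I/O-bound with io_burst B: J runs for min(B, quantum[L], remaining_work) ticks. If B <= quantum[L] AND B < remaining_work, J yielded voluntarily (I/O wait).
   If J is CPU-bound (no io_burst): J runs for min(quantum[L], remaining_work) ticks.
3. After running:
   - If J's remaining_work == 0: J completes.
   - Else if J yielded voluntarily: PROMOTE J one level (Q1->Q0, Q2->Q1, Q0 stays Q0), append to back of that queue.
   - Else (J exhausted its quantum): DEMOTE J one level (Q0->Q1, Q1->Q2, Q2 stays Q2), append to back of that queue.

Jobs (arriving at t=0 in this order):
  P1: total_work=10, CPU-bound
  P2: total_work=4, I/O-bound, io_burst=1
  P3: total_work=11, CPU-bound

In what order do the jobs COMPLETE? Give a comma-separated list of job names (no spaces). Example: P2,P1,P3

Answer: P2,P1,P3

Derivation:
t=0-3: P1@Q0 runs 3, rem=7, quantum used, demote→Q1. Q0=[P2,P3] Q1=[P1] Q2=[]
t=3-4: P2@Q0 runs 1, rem=3, I/O yield, promote→Q0. Q0=[P3,P2] Q1=[P1] Q2=[]
t=4-7: P3@Q0 runs 3, rem=8, quantum used, demote→Q1. Q0=[P2] Q1=[P1,P3] Q2=[]
t=7-8: P2@Q0 runs 1, rem=2, I/O yield, promote→Q0. Q0=[P2] Q1=[P1,P3] Q2=[]
t=8-9: P2@Q0 runs 1, rem=1, I/O yield, promote→Q0. Q0=[P2] Q1=[P1,P3] Q2=[]
t=9-10: P2@Q0 runs 1, rem=0, completes. Q0=[] Q1=[P1,P3] Q2=[]
t=10-15: P1@Q1 runs 5, rem=2, quantum used, demote→Q2. Q0=[] Q1=[P3] Q2=[P1]
t=15-20: P3@Q1 runs 5, rem=3, quantum used, demote→Q2. Q0=[] Q1=[] Q2=[P1,P3]
t=20-22: P1@Q2 runs 2, rem=0, completes. Q0=[] Q1=[] Q2=[P3]
t=22-25: P3@Q2 runs 3, rem=0, completes. Q0=[] Q1=[] Q2=[]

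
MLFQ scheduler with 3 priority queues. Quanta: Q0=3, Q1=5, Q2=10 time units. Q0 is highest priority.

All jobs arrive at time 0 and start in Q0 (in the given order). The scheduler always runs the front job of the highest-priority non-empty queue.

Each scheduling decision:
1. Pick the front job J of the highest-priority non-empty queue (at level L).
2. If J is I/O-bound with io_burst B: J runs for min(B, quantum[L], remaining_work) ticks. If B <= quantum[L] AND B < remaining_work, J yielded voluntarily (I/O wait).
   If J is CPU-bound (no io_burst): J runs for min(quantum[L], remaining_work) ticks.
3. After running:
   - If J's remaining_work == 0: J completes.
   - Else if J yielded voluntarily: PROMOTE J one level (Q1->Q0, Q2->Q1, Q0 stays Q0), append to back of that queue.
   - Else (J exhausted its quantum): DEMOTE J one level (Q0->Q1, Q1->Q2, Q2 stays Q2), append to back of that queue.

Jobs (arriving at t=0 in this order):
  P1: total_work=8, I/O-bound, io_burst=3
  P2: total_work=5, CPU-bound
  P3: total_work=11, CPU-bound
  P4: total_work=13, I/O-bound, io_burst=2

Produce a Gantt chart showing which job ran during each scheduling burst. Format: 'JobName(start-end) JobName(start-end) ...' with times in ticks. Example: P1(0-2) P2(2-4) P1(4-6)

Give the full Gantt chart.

Answer: P1(0-3) P2(3-6) P3(6-9) P4(9-11) P1(11-14) P4(14-16) P1(16-18) P4(18-20) P4(20-22) P4(22-24) P4(24-26) P4(26-27) P2(27-29) P3(29-34) P3(34-37)

Derivation:
t=0-3: P1@Q0 runs 3, rem=5, I/O yield, promote→Q0. Q0=[P2,P3,P4,P1] Q1=[] Q2=[]
t=3-6: P2@Q0 runs 3, rem=2, quantum used, demote→Q1. Q0=[P3,P4,P1] Q1=[P2] Q2=[]
t=6-9: P3@Q0 runs 3, rem=8, quantum used, demote→Q1. Q0=[P4,P1] Q1=[P2,P3] Q2=[]
t=9-11: P4@Q0 runs 2, rem=11, I/O yield, promote→Q0. Q0=[P1,P4] Q1=[P2,P3] Q2=[]
t=11-14: P1@Q0 runs 3, rem=2, I/O yield, promote→Q0. Q0=[P4,P1] Q1=[P2,P3] Q2=[]
t=14-16: P4@Q0 runs 2, rem=9, I/O yield, promote→Q0. Q0=[P1,P4] Q1=[P2,P3] Q2=[]
t=16-18: P1@Q0 runs 2, rem=0, completes. Q0=[P4] Q1=[P2,P3] Q2=[]
t=18-20: P4@Q0 runs 2, rem=7, I/O yield, promote→Q0. Q0=[P4] Q1=[P2,P3] Q2=[]
t=20-22: P4@Q0 runs 2, rem=5, I/O yield, promote→Q0. Q0=[P4] Q1=[P2,P3] Q2=[]
t=22-24: P4@Q0 runs 2, rem=3, I/O yield, promote→Q0. Q0=[P4] Q1=[P2,P3] Q2=[]
t=24-26: P4@Q0 runs 2, rem=1, I/O yield, promote→Q0. Q0=[P4] Q1=[P2,P3] Q2=[]
t=26-27: P4@Q0 runs 1, rem=0, completes. Q0=[] Q1=[P2,P3] Q2=[]
t=27-29: P2@Q1 runs 2, rem=0, completes. Q0=[] Q1=[P3] Q2=[]
t=29-34: P3@Q1 runs 5, rem=3, quantum used, demote→Q2. Q0=[] Q1=[] Q2=[P3]
t=34-37: P3@Q2 runs 3, rem=0, completes. Q0=[] Q1=[] Q2=[]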